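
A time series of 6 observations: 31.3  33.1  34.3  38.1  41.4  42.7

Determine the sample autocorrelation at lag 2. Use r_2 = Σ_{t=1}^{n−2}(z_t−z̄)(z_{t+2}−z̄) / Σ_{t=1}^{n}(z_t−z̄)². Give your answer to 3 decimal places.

0.048

Mean z̄ = (31.3 + 33.1 + 34.3 + 38.1 + 41.4 + 42.7)/6 = 36.8167
Deviations from mean: -5.5167, -3.7167, -2.5167, 1.2833, 4.5833, 5.8833
Numerator Σ_{t=1}^{4}(z_t−z̄)(z_{t+2}−z̄) = 5.1294
Denominator Σ(z_t−z̄)² = 107.8483
r_2 = 5.1294 / 107.8483 = 0.048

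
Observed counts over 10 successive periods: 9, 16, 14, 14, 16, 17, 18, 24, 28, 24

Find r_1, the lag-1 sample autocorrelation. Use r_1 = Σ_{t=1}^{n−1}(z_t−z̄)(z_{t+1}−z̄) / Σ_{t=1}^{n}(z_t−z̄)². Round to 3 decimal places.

0.585

Mean z̄ = (9 + 16 + 14 + 14 + 16 + 17 + 18 + 24 + 28 + 24)/10 = 18.0000
Numerator Σ_{t=1}^{9}(z_t−z̄)(z_{t+1}−z̄) = 172.0000
Denominator Σ(z_t−z̄)² = 294.0000
r_1 = 172.0000 / 294.0000 = 0.585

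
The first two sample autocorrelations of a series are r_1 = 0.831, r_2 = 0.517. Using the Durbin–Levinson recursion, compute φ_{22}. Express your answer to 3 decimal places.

φ_{22} = (r_2 − r_1²) / (1 − r_1²)
r_1² = (0.831)² = 0.690561
Numerator = 0.517 − 0.6906 = -0.1736; denominator = 1 − 0.6906 = 0.3094
φ_{22} = -0.1736 / 0.3094 = -0.561

-0.561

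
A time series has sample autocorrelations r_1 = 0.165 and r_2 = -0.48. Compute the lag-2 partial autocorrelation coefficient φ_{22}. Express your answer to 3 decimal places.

φ_{22} = (r_2 − r_1²) / (1 − r_1²)
r_1² = (0.165)² = 0.027225
Numerator = -0.48 − 0.0272 = -0.5072; denominator = 1 − 0.0272 = 0.9728
φ_{22} = -0.5072 / 0.9728 = -0.521

-0.521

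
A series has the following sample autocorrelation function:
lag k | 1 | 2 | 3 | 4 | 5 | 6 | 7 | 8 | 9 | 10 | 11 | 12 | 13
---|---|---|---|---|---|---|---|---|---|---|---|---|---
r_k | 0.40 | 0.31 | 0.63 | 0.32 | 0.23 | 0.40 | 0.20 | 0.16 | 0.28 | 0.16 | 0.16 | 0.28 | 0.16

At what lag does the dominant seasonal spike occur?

3

The largest autocorrelation is r_3 = 0.63; the remaining lags stay at or below 0.40. The elevated value at lag 1 (0.40), dropping to 0.31 at lag 2, reflects decaying short-term dependence rather than seasonality.
The dominant spike at lag 3 indicates a seasonal period of 3.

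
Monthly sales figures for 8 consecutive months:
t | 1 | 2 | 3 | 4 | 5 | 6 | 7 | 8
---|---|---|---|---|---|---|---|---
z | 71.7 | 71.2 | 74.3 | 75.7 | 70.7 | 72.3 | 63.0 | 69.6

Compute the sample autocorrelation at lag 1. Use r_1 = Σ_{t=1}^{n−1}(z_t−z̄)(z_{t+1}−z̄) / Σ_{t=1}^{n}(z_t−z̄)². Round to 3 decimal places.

0.150

Mean z̄ = (71.7 + 71.2 + 74.3 + 75.7 + 70.7 + 72.3 + 63.0 + 69.6)/8 = 71.0625
Σ(z_t−z̄)(z_{t+1}−z̄) = (0.0877) + (0.4452) + (15.0139) + (-1.6811) + (-0.4486) + (-9.9773) + (11.7914) = 15.2311
Denominator Σ(z_t−z̄)² = 101.2188
r_1 = 15.2311 / 101.2188 = 0.150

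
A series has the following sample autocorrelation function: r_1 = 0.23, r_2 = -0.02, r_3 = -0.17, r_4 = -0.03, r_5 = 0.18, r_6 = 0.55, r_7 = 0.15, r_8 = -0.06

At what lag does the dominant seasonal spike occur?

The largest autocorrelation is r_6 = 0.55; the remaining lags stay at or below 0.23.
The dominant spike at lag 6 indicates a seasonal period of 6.

6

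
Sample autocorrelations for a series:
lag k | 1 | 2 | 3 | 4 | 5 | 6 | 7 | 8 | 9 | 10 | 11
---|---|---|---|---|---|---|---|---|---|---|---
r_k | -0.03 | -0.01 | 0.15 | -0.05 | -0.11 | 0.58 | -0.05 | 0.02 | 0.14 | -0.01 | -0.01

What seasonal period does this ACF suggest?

6

The largest autocorrelation is r_6 = 0.58; the remaining lags stay at or below 0.15.
The dominant spike at lag 6 indicates a seasonal period of 6.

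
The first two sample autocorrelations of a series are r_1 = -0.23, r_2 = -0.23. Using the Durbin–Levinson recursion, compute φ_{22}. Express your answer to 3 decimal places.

φ_{22} = (r_2 − r_1²) / (1 − r_1²)
r_1² = (-0.23)² = 0.0529
Numerator = -0.23 − 0.0529 = -0.2829; denominator = 1 − 0.0529 = 0.9471
φ_{22} = -0.2829 / 0.9471 = -0.299

-0.299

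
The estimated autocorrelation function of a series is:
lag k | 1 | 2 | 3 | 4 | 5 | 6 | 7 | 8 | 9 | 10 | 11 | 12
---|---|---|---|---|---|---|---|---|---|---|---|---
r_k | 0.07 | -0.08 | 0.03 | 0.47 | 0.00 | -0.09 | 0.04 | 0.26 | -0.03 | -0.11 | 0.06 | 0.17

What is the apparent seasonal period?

4

The largest autocorrelation is r_4 = 0.47, with weaker echoes at lags 8 (0.26) and 12 (0.17); the remaining lags stay at or below 0.07.
The dominant spike at lag 4 indicates a seasonal period of 4.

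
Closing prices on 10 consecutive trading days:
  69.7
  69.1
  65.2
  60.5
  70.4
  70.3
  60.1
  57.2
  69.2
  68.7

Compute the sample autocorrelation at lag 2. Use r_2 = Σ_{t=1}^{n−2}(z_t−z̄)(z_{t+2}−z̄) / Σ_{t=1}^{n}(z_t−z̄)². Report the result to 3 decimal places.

Mean z̄ = (69.7 + 69.1 + 65.2 + 60.5 + 70.4 + 70.3 + 60.1 + 57.2 + 69.2 + 68.7)/10 = 66.0400
Numerator Σ_{t=1}^{8}(z_t−z̄)(z_{t+2}−z̄) = -153.1312
Denominator Σ(z_t−z̄)² = 221.8040
r_2 = -153.1312 / 221.8040 = -0.690

-0.690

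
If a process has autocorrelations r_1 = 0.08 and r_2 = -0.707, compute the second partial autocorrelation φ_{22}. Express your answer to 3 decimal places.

-0.718

φ_{22} = (r_2 − r_1²) / (1 − r_1²)
r_1² = (0.08)² = 0.0064
Numerator = -0.707 − 0.0064 = -0.7134; denominator = 1 − 0.0064 = 0.9936
φ_{22} = -0.7134 / 0.9936 = -0.718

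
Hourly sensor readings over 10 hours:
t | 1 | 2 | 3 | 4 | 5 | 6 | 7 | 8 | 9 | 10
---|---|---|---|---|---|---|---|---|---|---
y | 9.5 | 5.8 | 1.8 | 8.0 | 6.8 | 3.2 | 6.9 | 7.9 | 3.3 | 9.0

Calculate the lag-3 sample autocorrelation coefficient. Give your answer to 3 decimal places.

Mean ȳ = (9.5 + 5.8 + 1.8 + 8.0 + 6.8 + 3.2 + 6.9 + 7.9 + 3.3 + 9.0)/10 = 6.2200
Σ(y_t−ȳ)(y_{t+3}−ȳ) = (5.8384) + (-0.2436) + (13.3484) + (1.2104) + (0.9744) + (8.8184) + (1.8904) = 31.8368
Denominator Σ(y_t−ȳ)² = 62.6360
r_3 = 31.8368 / 62.6360 = 0.508

0.508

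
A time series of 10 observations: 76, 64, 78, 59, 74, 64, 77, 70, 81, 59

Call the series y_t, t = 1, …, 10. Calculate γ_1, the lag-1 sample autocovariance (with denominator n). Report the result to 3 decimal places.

-40.444

Mean ȳ = (76 + 64 + 78 + 59 + 74 + 64 + 77 + 70 + 81 + 59)/10 = 70.2000
Σ_{t=1}^{9}(y_t−ȳ)(y_{t+1}−ȳ) = -404.4400
γ_1 = -404.4400 / 10 = -40.444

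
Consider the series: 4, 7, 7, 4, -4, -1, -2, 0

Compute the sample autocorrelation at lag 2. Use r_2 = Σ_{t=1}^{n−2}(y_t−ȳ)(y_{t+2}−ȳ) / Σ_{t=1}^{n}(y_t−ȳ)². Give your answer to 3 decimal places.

Mean ȳ = (4 + 7 + 7 + 4 − 4 − 1 − 2 + 0)/8 = 1.8750
Deviations from mean: 2.1250, 5.1250, 5.1250, 2.1250, -5.8750, -2.8750, -3.8750, -1.8750
Σ(y_t−ȳ)(y_{t+2}−ȳ) = (10.8906) + (10.8906) + (-30.1094) + (-6.1094) + (22.7656) + (5.3906) = 13.7188
Denominator Σ(y_t−ȳ)² = 122.8750
r_2 = 13.7188 / 122.8750 = 0.112

0.112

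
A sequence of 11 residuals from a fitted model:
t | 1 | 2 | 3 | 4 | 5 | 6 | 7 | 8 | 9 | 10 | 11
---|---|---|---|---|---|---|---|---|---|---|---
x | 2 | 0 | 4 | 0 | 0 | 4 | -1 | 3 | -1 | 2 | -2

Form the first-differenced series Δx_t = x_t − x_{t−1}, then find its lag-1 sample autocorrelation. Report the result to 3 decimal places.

-0.781

First differences Δx: -2, 4, -4, 0, 4, -5, 4, -4, 3, -4
Mean of differences = -0.4000
Numerator Σ(Δx_t−Δx̄)(Δx_{t+1}−Δx̄) = -103.3600
Denominator Σ(Δx_t−Δx̄)² = 132.4000
r_1(Δx) = -103.3600 / 132.4000 = -0.781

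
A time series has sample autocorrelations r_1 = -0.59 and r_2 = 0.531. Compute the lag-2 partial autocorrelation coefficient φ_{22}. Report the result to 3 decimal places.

φ_{22} = (r_2 − r_1²) / (1 − r_1²)
r_1² = (-0.59)² = 0.3481
Numerator = 0.531 − 0.3481 = 0.1829; denominator = 1 − 0.3481 = 0.6519
φ_{22} = 0.1829 / 0.6519 = 0.281

0.281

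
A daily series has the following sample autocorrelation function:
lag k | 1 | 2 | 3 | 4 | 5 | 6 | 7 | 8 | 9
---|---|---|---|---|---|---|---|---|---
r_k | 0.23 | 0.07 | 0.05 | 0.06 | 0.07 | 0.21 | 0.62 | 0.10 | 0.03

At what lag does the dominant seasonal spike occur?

7

The largest autocorrelation is r_7 = 0.62; the remaining lags stay at or below 0.23. The elevated value at lag 1 (0.23), dropping to 0.07 at lag 2, reflects decaying short-term dependence rather than seasonality.
The dominant spike at lag 7 indicates a seasonal period of 7.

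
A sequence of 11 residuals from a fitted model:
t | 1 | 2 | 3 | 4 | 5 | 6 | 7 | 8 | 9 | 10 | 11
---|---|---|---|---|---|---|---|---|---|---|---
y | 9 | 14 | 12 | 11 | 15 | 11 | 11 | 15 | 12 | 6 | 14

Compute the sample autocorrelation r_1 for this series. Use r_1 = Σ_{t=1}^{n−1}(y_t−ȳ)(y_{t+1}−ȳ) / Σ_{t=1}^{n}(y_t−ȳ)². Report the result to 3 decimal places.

-0.356

Mean ȳ = (9 + 14 + 12 + 11 + 15 + 11 + 11 + 15 + 12 + 6 + 14)/11 = 11.8182
Numerator Σ_{t=1}^{10}(y_t−ȳ)(y_{t+1}−ȳ) = -26.2149
Denominator Σ(y_t−ȳ)² = 73.6364
r_1 = -26.2149 / 73.6364 = -0.356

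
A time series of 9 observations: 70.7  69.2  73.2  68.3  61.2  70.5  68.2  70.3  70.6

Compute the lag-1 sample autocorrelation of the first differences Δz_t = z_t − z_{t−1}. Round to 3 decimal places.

First differences Δz: -1.5, 4.0, -4.9, -7.1, 9.3, -2.3, 2.1, 0.3
Mean of differences = -0.0125
Numerator Σ(Δz_t−Δz̄)(Δz_{t+1}−Δz̄) = -82.4164
Denominator Σ(Δz_t−Δz̄)² = 188.9488
r_1(Δz) = -82.4164 / 188.9488 = -0.436

-0.436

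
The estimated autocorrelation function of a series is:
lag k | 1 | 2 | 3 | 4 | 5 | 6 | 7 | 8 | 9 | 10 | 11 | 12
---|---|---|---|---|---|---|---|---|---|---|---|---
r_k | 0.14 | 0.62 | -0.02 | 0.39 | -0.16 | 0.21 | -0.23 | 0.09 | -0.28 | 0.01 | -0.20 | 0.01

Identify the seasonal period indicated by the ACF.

The largest autocorrelation is r_2 = 0.62, with weaker echoes at lags 4 (0.39) and 6 (0.21); the remaining lags stay at or below 0.14.
The dominant spike at lag 2 indicates a seasonal period of 2.

2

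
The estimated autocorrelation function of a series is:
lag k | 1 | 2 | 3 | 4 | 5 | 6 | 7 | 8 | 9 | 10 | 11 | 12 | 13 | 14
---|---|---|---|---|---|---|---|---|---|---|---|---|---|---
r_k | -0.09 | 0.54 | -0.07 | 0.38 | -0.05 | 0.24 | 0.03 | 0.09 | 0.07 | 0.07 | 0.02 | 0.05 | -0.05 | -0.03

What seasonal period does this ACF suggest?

The largest autocorrelation is r_2 = 0.54, with weaker echoes at lags 4 (0.38) and 6 (0.24); the remaining lags stay at or below 0.09.
The dominant spike at lag 2 indicates a seasonal period of 2.

2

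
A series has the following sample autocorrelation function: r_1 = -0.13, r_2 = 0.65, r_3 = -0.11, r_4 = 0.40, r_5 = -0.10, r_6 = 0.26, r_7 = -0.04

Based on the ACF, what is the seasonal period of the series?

2

The largest autocorrelation is r_2 = 0.65, with weaker echoes at lags 4 (0.40) and 6 (0.26); the remaining lags stay at or below -0.04.
The dominant spike at lag 2 indicates a seasonal period of 2.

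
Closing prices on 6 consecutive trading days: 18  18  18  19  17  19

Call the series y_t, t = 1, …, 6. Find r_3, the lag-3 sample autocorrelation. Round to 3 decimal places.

-0.029

Mean ȳ = (18 + 18 + 18 + 19 + 17 + 19)/6 = 18.1667
Deviations from mean: -0.1667, -0.1667, -0.1667, 0.8333, -1.1667, 0.8333
Σ(y_t−ȳ)(y_{t+3}−ȳ) = (-0.1389) + (0.1944) + (-0.1389) = -0.0833
Denominator Σ(y_t−ȳ)² = 2.8333
r_3 = -0.0833 / 2.8333 = -0.029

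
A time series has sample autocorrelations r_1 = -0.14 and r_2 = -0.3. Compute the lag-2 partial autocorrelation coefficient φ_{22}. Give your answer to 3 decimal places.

-0.326

φ_{22} = (r_2 − r_1²) / (1 − r_1²)
r_1² = (-0.14)² = 0.0196
Numerator = -0.3 − 0.0196 = -0.3196; denominator = 1 − 0.0196 = 0.9804
φ_{22} = -0.3196 / 0.9804 = -0.326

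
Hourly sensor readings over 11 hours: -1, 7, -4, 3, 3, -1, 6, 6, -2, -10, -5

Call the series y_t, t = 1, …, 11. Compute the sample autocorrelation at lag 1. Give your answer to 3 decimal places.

0.159

Mean ȳ = (-1 + 7 − 4 + 3 + 3 − 1 + 6 + 6 − 2 − 10 − 5)/11 = 0.1818
Numerator Σ_{t=1}^{10}(y_t−ȳ)(y_{t+1}−ȳ) = 45.5124
Denominator Σ(y_t−ȳ)² = 285.6364
r_1 = 45.5124 / 285.6364 = 0.159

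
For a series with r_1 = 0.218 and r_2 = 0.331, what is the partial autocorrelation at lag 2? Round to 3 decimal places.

φ_{22} = (r_2 − r_1²) / (1 − r_1²)
r_1² = (0.218)² = 0.047524
Numerator = 0.331 − 0.0475 = 0.2835; denominator = 1 − 0.0475 = 0.9525
φ_{22} = 0.2835 / 0.9525 = 0.298

0.298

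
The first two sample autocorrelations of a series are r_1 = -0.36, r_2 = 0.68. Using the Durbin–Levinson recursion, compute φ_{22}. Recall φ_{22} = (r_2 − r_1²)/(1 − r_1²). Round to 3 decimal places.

0.632

φ_{22} = (r_2 − r_1²) / (1 − r_1²)
r_1² = (-0.36)² = 0.1296
Numerator = 0.68 − 0.1296 = 0.5504; denominator = 1 − 0.1296 = 0.8704
φ_{22} = 0.5504 / 0.8704 = 0.632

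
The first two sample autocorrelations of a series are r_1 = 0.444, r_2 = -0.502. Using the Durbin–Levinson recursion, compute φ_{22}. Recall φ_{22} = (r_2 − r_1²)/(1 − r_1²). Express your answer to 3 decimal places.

φ_{22} = (r_2 − r_1²) / (1 − r_1²)
r_1² = (0.444)² = 0.197136
Numerator = -0.502 − 0.1971 = -0.6991; denominator = 1 − 0.1971 = 0.8029
φ_{22} = -0.6991 / 0.8029 = -0.871

-0.871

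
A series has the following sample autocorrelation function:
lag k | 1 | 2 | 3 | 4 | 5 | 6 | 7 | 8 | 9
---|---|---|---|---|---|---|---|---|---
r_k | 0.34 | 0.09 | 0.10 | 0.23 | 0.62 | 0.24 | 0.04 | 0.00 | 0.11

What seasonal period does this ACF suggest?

The largest autocorrelation is r_5 = 0.62; the remaining lags stay at or below 0.34. The elevated value at lag 1 (0.34), dropping to 0.09 at lag 2, reflects decaying short-term dependence rather than seasonality.
The dominant spike at lag 5 indicates a seasonal period of 5.

5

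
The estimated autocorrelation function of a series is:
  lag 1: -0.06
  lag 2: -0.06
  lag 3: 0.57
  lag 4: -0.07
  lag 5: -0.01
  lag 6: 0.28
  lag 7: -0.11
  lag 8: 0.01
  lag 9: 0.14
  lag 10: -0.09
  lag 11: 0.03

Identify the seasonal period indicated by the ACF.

The largest autocorrelation is r_3 = 0.57, with a weaker echo at lag 6 (0.28); the remaining lags stay at or below 0.14.
The dominant spike at lag 3 indicates a seasonal period of 3.

3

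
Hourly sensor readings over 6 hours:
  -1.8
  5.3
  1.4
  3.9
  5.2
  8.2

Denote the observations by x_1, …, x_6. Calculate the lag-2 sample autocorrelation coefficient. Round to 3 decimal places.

0.172

Mean x̄ = (-1.8 + 5.3 + 1.4 + 3.9 + 5.2 + 8.2)/6 = 3.7000
Deviations from mean: -5.5000, 1.6000, -2.3000, 0.2000, 1.5000, 4.5000
Σ(x_t−x̄)(x_{t+2}−x̄) = (12.6500) + (0.3200) + (-3.4500) + (0.9000) = 10.4200
Denominator Σ(x_t−x̄)² = 60.6400
r_2 = 10.4200 / 60.6400 = 0.172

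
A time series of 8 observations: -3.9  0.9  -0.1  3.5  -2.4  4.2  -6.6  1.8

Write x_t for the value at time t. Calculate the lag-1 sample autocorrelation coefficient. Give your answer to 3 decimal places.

Mean x̄ = (-3.9 + 0.9 − 0.1 + 3.5 − 2.4 + 4.2 − 6.6 + 1.8)/8 = -0.3250
Σ(x_t−x̄)(x_{t+1}−x̄) = (-4.3794) + (0.2756) + (0.8606) + (-7.9369) + (-9.3894) + (-28.3944) + (-13.3344) = -62.2981
Denominator Σ(x_t−x̄)² = 97.6350
r_1 = -62.2981 / 97.6350 = -0.638

-0.638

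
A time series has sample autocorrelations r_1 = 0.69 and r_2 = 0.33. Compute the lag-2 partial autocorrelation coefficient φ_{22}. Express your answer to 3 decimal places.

-0.279

φ_{22} = (r_2 − r_1²) / (1 − r_1²)
r_1² = (0.69)² = 0.4761
Numerator = 0.33 − 0.4761 = -0.1461; denominator = 1 − 0.4761 = 0.5239
φ_{22} = -0.1461 / 0.5239 = -0.279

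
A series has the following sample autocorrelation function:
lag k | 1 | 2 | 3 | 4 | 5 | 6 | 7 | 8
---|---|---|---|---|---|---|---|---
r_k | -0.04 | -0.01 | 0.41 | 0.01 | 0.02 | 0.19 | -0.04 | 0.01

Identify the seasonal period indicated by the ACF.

The largest autocorrelation is r_3 = 0.41, with a weaker echo at lag 6 (0.19); the remaining lags stay at or below 0.02.
The dominant spike at lag 3 indicates a seasonal period of 3.

3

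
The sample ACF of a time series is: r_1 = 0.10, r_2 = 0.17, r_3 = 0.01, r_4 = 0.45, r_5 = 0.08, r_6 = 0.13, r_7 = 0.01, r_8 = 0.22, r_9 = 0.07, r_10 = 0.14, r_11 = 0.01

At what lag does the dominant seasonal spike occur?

4

The largest autocorrelation is r_4 = 0.45, with a weaker echo at lag 8 (0.22); the remaining lags stay at or below 0.17.
The dominant spike at lag 4 indicates a seasonal period of 4.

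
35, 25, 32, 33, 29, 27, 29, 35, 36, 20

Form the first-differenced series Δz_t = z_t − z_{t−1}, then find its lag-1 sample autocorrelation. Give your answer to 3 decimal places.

First differences Δz: -10, 7, 1, -4, -2, 2, 6, 1, -16
Mean of differences = -1.6667
Numerator Σ(Δz_t−Δz̄)(Δz_{t+1}−Δz̄) = -45.4444
Denominator Σ(Δz_t−Δz̄)² = 442.0000
r_1(Δz) = -45.4444 / 442.0000 = -0.103

-0.103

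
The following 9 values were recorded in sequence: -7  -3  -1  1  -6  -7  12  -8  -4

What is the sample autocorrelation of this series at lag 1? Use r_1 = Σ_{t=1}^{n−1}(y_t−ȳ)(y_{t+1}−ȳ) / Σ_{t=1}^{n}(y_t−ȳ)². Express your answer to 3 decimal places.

-0.407

Mean ȳ = (-7 − 3 − 1 + 1 − 6 − 7 + 12 − 8 − 4)/9 = -2.5556
Numerator Σ_{t=1}^{8}(y_t−ȳ)(y_{t+1}−ȳ) = -126.1975
Denominator Σ(y_t−ȳ)² = 310.2222
r_1 = -126.1975 / 310.2222 = -0.407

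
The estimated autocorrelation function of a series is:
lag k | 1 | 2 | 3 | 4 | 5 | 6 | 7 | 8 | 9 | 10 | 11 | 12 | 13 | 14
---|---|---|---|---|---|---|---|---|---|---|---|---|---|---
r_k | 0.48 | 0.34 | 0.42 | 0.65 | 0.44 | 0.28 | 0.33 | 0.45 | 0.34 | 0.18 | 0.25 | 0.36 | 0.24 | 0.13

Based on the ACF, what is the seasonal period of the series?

The largest autocorrelation is r_4 = 0.65; the remaining lags stay at or below 0.48. The elevated value at lag 1 (0.48), dropping to 0.34 at lag 2, reflects decaying short-term dependence rather than seasonality.
The dominant spike at lag 4 indicates a seasonal period of 4.

4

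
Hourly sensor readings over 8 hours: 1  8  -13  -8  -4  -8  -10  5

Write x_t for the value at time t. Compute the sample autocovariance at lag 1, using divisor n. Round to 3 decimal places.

-4.752

Mean x̄ = (1 + 8 − 13 − 8 − 4 − 8 − 10 + 5)/8 = -3.6250
Σ_{t=1}^{7}(x_t−x̄)(x_{t+1}−x̄) = -38.0156
γ_1 = -38.0156 / 8 = -4.752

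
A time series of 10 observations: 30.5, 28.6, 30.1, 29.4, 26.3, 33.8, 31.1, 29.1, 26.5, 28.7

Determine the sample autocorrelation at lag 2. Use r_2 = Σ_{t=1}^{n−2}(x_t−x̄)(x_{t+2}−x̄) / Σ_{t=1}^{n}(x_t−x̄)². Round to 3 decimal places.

Mean x̄ = (30.5 + 28.6 + 30.1 + 29.4 + 26.3 + 33.8 + 31.1 + 29.1 + 26.5 + 28.7)/10 = 29.4100
Numerator Σ_{t=1}^{8}(x_t−x̄)(x_{t+2}−x̄) = -12.7442
Denominator Σ(x_t−x̄)² = 43.1890
r_2 = -12.7442 / 43.1890 = -0.295

-0.295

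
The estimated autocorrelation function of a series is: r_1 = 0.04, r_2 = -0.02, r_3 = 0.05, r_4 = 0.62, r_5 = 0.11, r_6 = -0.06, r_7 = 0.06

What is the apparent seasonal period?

4

The largest autocorrelation is r_4 = 0.62; the remaining lags stay at or below 0.11.
The dominant spike at lag 4 indicates a seasonal period of 4.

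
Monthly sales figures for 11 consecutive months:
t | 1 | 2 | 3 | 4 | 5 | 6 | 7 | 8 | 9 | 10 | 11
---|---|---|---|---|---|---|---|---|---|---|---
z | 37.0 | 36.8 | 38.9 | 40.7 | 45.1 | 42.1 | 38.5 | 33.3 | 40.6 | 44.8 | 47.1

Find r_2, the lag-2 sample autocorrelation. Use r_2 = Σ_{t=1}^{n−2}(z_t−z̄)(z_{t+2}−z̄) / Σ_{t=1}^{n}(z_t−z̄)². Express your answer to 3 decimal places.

Mean z̄ = (37.0 + 36.8 + 38.9 + 40.7 + 45.1 + 42.1 + 38.5 + 33.3 + 40.6 + 44.8 + 47.1)/11 = 40.4455
Numerator Σ_{t=1}^{9}(z_t−z̄)(z_{t+2}−z̄) = -53.6405
Denominator Σ(z_t−z̄)² = 170.1273
r_2 = -53.6405 / 170.1273 = -0.315

-0.315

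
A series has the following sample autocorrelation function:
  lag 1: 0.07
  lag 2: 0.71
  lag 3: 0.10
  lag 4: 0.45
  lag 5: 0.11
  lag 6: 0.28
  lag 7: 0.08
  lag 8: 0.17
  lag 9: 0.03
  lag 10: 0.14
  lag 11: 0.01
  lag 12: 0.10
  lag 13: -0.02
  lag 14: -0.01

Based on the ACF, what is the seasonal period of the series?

The largest autocorrelation is r_2 = 0.71, with weaker echoes at lags 4 (0.45), 6 (0.28) and 8 (0.17); the remaining lags stay at or below 0.14.
The dominant spike at lag 2 indicates a seasonal period of 2.

2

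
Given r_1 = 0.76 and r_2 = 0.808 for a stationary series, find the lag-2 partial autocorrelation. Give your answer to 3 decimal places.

φ_{22} = (r_2 − r_1²) / (1 − r_1²)
r_1² = (0.76)² = 0.5776
Numerator = 0.808 − 0.5776 = 0.2304; denominator = 1 − 0.5776 = 0.4224
φ_{22} = 0.2304 / 0.4224 = 0.545

0.545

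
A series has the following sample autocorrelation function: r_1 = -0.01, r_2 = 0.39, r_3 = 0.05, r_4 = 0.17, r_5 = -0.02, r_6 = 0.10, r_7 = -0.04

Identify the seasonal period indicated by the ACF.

The largest autocorrelation is r_2 = 0.39, with a weaker echo at lag 4 (0.17); the remaining lags stay at or below 0.10.
The dominant spike at lag 2 indicates a seasonal period of 2.

2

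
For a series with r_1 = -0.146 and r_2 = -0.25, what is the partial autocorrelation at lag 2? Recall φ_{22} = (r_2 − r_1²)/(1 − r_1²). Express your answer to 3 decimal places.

-0.277

φ_{22} = (r_2 − r_1²) / (1 − r_1²)
r_1² = (-0.146)² = 0.021316
Numerator = -0.25 − 0.0213 = -0.2713; denominator = 1 − 0.0213 = 0.9787
φ_{22} = -0.2713 / 0.9787 = -0.277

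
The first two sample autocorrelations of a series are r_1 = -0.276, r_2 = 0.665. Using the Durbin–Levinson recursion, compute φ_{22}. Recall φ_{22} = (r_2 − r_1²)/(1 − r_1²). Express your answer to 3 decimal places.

φ_{22} = (r_2 − r_1²) / (1 − r_1²)
r_1² = (-0.276)² = 0.076176
Numerator = 0.665 − 0.0762 = 0.5888; denominator = 1 − 0.0762 = 0.9238
φ_{22} = 0.5888 / 0.9238 = 0.637

0.637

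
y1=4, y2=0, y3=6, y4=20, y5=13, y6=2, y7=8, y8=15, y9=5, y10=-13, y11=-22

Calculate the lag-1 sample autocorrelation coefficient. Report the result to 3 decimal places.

0.433

Mean ȳ = (4 + 0 + 6 + 20 + 13 + 2 + 8 + 15 + 5 − 13 − 22)/11 = 3.4545
Numerator Σ_{t=1}^{10}(y_t−ȳ)(y_{t+1}−ȳ) = 632.6116
Denominator Σ(y_t−ȳ)² = 1460.7273
r_1 = 632.6116 / 1460.7273 = 0.433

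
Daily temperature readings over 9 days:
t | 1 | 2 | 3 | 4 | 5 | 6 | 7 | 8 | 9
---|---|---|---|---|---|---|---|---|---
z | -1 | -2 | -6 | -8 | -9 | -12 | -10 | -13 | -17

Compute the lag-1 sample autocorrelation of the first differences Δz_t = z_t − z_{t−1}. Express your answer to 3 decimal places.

First differences Δz: -1, -4, -2, -1, -3, 2, -3, -4
Mean of differences = -2.0000
Numerator Σ(Δz_t−Δz̄)(Δz_{t+1}−Δz̄) = -9.0000
Denominator Σ(Δz_t−Δz̄)² = 28.0000
r_1(Δz) = -9.0000 / 28.0000 = -0.321

-0.321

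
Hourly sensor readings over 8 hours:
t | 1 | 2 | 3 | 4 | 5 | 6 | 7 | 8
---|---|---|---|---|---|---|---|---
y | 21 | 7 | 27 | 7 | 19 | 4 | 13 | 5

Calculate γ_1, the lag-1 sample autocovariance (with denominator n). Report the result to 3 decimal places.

Mean ȳ = (21 + 7 + 27 + 7 + 19 + 4 + 13 + 5)/8 = 12.8750
Deviations: 8.1250, -5.8750, 14.1250, -5.8750, 6.1250, -8.8750, 0.1250, -7.8750
Σ_{t=1}^{7}(y_t−ȳ)(y_{t+1}−ȳ) = -306.1406
γ_1 = -306.1406 / 8 = -38.268

-38.268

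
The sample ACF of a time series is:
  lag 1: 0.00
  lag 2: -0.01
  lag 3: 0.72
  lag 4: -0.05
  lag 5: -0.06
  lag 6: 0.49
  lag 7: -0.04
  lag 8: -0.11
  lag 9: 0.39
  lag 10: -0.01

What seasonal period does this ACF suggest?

3

The largest autocorrelation is r_3 = 0.72, with weaker echoes at lags 6 (0.49) and 9 (0.39); the remaining lags stay at or below 0.00.
The dominant spike at lag 3 indicates a seasonal period of 3.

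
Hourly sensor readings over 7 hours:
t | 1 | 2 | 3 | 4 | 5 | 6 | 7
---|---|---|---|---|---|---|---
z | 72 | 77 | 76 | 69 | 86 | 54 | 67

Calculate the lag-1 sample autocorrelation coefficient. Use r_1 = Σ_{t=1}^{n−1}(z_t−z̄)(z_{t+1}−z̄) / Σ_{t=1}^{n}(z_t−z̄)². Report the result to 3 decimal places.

-0.329

Mean z̄ = (72 + 77 + 76 + 69 + 86 + 54 + 67)/7 = 71.5714
Deviations from mean: 0.4286, 5.4286, 4.4286, -2.5714, 14.4286, -17.5714, -4.5714
Numerator Σ_{t=1}^{6}(z_t−z̄)(z_{t+1}−z̄) = -195.3265
Denominator Σ(z_t−z̄)² = 593.7143
r_1 = -195.3265 / 593.7143 = -0.329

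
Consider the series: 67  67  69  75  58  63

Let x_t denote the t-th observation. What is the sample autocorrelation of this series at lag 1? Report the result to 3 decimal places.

Mean x̄ = (67 + 67 + 69 + 75 + 58 + 63)/6 = 66.5000
Deviations from mean: 0.5000, 0.5000, 2.5000, 8.5000, -8.5000, -3.5000
Σ(x_t−x̄)(x_{t+1}−x̄) = (0.2500) + (1.2500) + (21.2500) + (-72.2500) + (29.7500) = -19.7500
Denominator Σ(x_t−x̄)² = 163.5000
r_1 = -19.7500 / 163.5000 = -0.121

-0.121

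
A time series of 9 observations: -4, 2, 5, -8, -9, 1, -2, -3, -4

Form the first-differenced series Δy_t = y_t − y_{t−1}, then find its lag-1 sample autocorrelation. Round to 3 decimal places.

First differences Δy: 6, 3, -13, -1, 10, -3, -1, -1
Mean of differences = 0.0000
Numerator Σ(Δy_t−Δȳ)(Δy_{t+1}−Δȳ) = -44.0000
Denominator Σ(Δy_t−Δȳ)² = 326.0000
r_1(Δy) = -44.0000 / 326.0000 = -0.135

-0.135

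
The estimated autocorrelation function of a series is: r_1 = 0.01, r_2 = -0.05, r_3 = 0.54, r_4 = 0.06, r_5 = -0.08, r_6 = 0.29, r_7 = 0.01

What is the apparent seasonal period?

3

The largest autocorrelation is r_3 = 0.54, with a weaker echo at lag 6 (0.29); the remaining lags stay at or below 0.06.
The dominant spike at lag 3 indicates a seasonal period of 3.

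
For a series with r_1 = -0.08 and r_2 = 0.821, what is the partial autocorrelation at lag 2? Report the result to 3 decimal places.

φ_{22} = (r_2 − r_1²) / (1 − r_1²)
r_1² = (-0.08)² = 0.0064
Numerator = 0.821 − 0.0064 = 0.8146; denominator = 1 − 0.0064 = 0.9936
φ_{22} = 0.8146 / 0.9936 = 0.820

0.820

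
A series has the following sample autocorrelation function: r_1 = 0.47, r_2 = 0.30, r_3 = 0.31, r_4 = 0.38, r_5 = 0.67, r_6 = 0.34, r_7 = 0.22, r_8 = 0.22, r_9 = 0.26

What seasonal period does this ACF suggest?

The largest autocorrelation is r_5 = 0.67; the remaining lags stay at or below 0.47. The elevated value at lag 1 (0.47), dropping to 0.30 at lag 2, reflects decaying short-term dependence rather than seasonality.
The dominant spike at lag 5 indicates a seasonal period of 5.

5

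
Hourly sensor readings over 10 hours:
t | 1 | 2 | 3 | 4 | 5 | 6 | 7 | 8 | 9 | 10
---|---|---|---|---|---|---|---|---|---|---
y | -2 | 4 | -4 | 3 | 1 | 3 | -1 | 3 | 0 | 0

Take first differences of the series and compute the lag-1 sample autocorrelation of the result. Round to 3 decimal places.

First differences Δy: 6, -8, 7, -2, 2, -4, 4, -3, 0
Mean of differences = 0.2222
Numerator Σ(Δy_t−Δȳ)(Δy_{t+1}−Δȳ) = -157.1605
Denominator Σ(Δy_t−Δȳ)² = 197.5556
r_1(Δy) = -157.1605 / 197.5556 = -0.796

-0.796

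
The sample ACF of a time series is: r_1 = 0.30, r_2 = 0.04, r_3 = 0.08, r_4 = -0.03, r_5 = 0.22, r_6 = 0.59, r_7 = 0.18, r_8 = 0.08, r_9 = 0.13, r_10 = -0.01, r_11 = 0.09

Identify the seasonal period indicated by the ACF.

6

The largest autocorrelation is r_6 = 0.59; the remaining lags stay at or below 0.30. The elevated value at lag 1 (0.30), dropping to 0.04 at lag 2, reflects decaying short-term dependence rather than seasonality.
The dominant spike at lag 6 indicates a seasonal period of 6.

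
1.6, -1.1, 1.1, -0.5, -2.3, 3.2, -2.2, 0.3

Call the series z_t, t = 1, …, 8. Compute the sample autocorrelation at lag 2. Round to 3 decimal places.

Mean z̄ = (1.6 − 1.1 + 1.1 − 0.5 − 2.3 + 3.2 − 2.2 + 0.3)/8 = 0.0125
Deviations from mean: 1.5875, -1.1125, 1.0875, -0.5125, -2.3125, 3.1875, -2.2125, 0.2875
Σ(z_t−z̄)(z_{t+2}−z̄) = (1.7264) + (0.5702) + (-2.5148) + (-1.6336) + (5.1164) + (0.9164) = 4.1809
Denominator Σ(z_t−z̄)² = 25.6888
r_2 = 4.1809 / 25.6888 = 0.163

0.163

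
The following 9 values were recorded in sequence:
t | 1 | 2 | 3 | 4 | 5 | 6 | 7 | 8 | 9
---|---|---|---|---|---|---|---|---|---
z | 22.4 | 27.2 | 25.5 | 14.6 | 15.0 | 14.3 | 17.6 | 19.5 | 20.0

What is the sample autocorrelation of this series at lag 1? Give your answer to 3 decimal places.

Mean z̄ = (22.4 + 27.2 + 25.5 + 14.6 + 15.0 + 14.3 + 17.6 + 19.5 + 20.0)/9 = 19.5667
Numerator Σ_{t=1}^{8}(z_t−z̄)(z_{t+1}−z̄) = 94.6422
Denominator Σ(z_t−z̄)² = 178.8200
r_1 = 94.6422 / 178.8200 = 0.529

0.529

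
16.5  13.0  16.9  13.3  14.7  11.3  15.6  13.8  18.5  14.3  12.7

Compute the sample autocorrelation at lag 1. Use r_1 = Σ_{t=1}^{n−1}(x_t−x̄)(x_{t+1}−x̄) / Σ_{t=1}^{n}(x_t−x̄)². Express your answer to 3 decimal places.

-0.403

Mean x̄ = (16.5 + 13.0 + 16.9 + 13.3 + 14.7 + 11.3 + 15.6 + 13.8 + 18.5 + 14.3 + 12.7)/11 = 14.6000
Numerator Σ_{t=1}^{10}(x_t−x̄)(x_{t+1}−x̄) = -17.9900
Denominator Σ(x_t−x̄)² = 44.6000
r_1 = -17.9900 / 44.6000 = -0.403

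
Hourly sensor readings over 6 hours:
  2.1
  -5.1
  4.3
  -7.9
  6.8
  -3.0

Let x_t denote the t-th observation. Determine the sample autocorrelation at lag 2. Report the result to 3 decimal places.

0.606

Mean x̄ = (2.1 − 5.1 + 4.3 − 7.9 + 6.8 − 3.0)/6 = -0.4667
Deviations from mean: 2.5667, -4.6333, 4.7667, -7.4333, 7.2667, -2.5333
Σ(x_t−x̄)(x_{t+2}−x̄) = (12.2344) + (34.4411) + (34.6378) + (18.8311) = 100.1444
Denominator Σ(x_t−x̄)² = 165.2533
r_2 = 100.1444 / 165.2533 = 0.606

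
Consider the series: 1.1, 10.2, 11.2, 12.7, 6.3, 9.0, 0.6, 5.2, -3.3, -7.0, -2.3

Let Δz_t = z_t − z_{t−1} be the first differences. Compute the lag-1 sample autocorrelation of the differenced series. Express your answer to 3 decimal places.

-0.326

First differences Δz: 9.1, 1.0, 1.5, -6.4, 2.7, -8.4, 4.6, -8.5, -3.7, 4.7
Mean of differences = -0.3400
Numerator Σ(Δz_t−Δz̄)(Δz_{t+1}−Δz̄) = -108.6036
Denominator Σ(Δz_t−Δz̄)² = 332.9040
r_1(Δz) = -108.6036 / 332.9040 = -0.326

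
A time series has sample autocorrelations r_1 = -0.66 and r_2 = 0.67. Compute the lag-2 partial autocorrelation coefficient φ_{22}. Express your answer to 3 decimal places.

0.415

φ_{22} = (r_2 − r_1²) / (1 − r_1²)
r_1² = (-0.66)² = 0.4356
Numerator = 0.67 − 0.4356 = 0.2344; denominator = 1 − 0.4356 = 0.5644
φ_{22} = 0.2344 / 0.5644 = 0.415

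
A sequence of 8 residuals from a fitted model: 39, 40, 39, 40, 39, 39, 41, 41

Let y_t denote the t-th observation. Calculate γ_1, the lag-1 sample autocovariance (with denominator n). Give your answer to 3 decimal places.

Mean ȳ = (39 + 40 + 39 + 40 + 39 + 39 + 41 + 41)/8 = 39.7500
Σ_{t=1}^{7}(y_t−ȳ)(y_{t+1}−ȳ) = 0.4375
γ_1 = 0.4375 / 8 = 0.055

0.055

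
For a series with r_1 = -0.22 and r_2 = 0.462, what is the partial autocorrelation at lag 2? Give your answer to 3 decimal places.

φ_{22} = (r_2 − r_1²) / (1 − r_1²)
r_1² = (-0.22)² = 0.0484
Numerator = 0.462 − 0.0484 = 0.4136; denominator = 1 − 0.0484 = 0.9516
φ_{22} = 0.4136 / 0.9516 = 0.435

0.435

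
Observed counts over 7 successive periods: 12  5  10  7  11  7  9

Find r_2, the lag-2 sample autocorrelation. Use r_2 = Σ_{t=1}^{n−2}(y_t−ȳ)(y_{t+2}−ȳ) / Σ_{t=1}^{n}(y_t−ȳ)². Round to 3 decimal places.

Mean ȳ = (12 + 5 + 10 + 7 + 11 + 7 + 9)/7 = 8.7143
Σ(y_t−ȳ)(y_{t+2}−ȳ) = (4.2245) + (6.3673) + (2.9388) + (2.9388) + (0.6531) = 17.1224
Denominator Σ(y_t−ȳ)² = 37.4286
r_2 = 17.1224 / 37.4286 = 0.457

0.457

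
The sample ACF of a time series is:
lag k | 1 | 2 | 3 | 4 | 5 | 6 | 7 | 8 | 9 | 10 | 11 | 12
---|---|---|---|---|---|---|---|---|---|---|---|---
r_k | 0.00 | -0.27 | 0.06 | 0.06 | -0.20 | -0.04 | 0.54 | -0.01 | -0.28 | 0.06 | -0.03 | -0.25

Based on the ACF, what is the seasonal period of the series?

The largest autocorrelation is r_7 = 0.54; the remaining lags stay at or below 0.06.
The dominant spike at lag 7 indicates a seasonal period of 7.

7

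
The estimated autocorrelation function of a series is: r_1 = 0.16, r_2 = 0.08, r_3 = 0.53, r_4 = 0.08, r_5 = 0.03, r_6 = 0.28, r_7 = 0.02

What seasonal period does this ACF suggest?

3

The largest autocorrelation is r_3 = 0.53, with a weaker echo at lag 6 (0.28); the remaining lags stay at or below 0.16.
The dominant spike at lag 3 indicates a seasonal period of 3.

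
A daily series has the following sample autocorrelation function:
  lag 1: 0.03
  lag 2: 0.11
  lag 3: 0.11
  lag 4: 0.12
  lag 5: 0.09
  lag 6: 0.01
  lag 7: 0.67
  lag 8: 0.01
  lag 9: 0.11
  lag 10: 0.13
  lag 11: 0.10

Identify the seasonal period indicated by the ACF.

The largest autocorrelation is r_7 = 0.67; the remaining lags stay at or below 0.13.
The dominant spike at lag 7 indicates a seasonal period of 7.

7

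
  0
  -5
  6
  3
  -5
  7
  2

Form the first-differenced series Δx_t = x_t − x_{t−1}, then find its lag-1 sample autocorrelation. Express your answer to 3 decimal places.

-0.579

First differences Δx: -5, 11, -3, -8, 12, -5
Mean of differences = 0.3333
Numerator Σ(Δx_t−Δx̄)(Δx_{t+1}−Δx̄) = -224.1111
Denominator Σ(Δx_t−Δx̄)² = 387.3333
r_1(Δx) = -224.1111 / 387.3333 = -0.579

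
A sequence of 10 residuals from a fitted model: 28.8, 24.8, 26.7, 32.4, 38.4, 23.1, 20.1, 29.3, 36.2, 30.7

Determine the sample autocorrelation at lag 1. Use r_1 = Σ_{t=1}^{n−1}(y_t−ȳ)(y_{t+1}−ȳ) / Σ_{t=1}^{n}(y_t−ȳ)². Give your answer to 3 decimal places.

0.149

Mean ȳ = (28.8 + 24.8 + 26.7 + 32.4 + 38.4 + 23.1 + 20.1 + 29.3 + 36.2 + 30.7)/10 = 29.0500
Numerator Σ_{t=1}^{9}(y_t−ȳ)(y_{t+1}−ȳ) = 43.4675
Denominator Σ(y_t−ȳ)² = 291.7050
r_1 = 43.4675 / 291.7050 = 0.149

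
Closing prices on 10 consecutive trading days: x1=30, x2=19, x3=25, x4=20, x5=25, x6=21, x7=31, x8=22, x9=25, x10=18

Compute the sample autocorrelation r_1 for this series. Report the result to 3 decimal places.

Mean x̄ = (30 + 19 + 25 + 20 + 25 + 21 + 31 + 22 + 25 + 18)/10 = 23.6000
Numerator Σ_{t=1}^{9}(x_t−x̄)(x_{t+1}−x̄) = -90.7600
Denominator Σ(x_t−x̄)² = 176.4000
r_1 = -90.7600 / 176.4000 = -0.515

-0.515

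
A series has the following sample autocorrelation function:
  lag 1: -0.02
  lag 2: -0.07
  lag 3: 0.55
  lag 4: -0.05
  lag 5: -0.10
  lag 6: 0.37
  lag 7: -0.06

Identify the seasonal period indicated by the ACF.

The largest autocorrelation is r_3 = 0.55, with a weaker echo at lag 6 (0.37); the remaining lags stay at or below -0.02.
The dominant spike at lag 3 indicates a seasonal period of 3.

3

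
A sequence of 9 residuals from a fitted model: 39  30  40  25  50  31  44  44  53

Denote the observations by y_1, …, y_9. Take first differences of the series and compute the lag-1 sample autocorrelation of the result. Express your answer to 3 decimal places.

-0.844

First differences Δy: -9, 10, -15, 25, -19, 13, 0, 9
Mean of differences = 1.7500
Numerator Σ(Δy_t−Δȳ)(Δy_{t+1}−Δȳ) = -1364.5625
Denominator Σ(Δy_t−Δȳ)² = 1617.5000
r_1(Δy) = -1364.5625 / 1617.5000 = -0.844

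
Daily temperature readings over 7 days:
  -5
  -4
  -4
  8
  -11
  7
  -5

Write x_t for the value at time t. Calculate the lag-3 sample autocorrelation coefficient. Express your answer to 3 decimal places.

-0.208

Mean x̄ = (-5 − 4 − 4 + 8 − 11 + 7 − 5)/7 = -2.0000
Deviations from mean: -3.0000, -2.0000, -2.0000, 10.0000, -9.0000, 9.0000, -3.0000
Σ(x_t−x̄)(x_{t+3}−x̄) = (-30.0000) + (18.0000) + (-18.0000) + (-30.0000) = -60.0000
Denominator Σ(x_t−x̄)² = 288.0000
r_3 = -60.0000 / 288.0000 = -0.208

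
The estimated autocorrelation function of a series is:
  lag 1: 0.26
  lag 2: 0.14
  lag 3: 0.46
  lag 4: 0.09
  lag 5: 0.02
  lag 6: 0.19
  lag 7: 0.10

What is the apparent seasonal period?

The largest autocorrelation is r_3 = 0.46; the remaining lags stay at or below 0.26. The elevated value at lag 1 (0.26), dropping to 0.14 at lag 2, reflects decaying short-term dependence rather than seasonality.
The dominant spike at lag 3 indicates a seasonal period of 3.

3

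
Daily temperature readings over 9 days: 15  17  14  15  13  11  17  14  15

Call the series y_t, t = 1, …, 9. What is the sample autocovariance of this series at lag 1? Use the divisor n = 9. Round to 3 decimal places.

-0.664

Mean ȳ = (15 + 17 + 14 + 15 + 13 + 11 + 17 + 14 + 15)/9 = 14.5556
Σ_{t=1}^{8}(y_t−ȳ)(y_{t+1}−ȳ) = -5.9753
γ_1 = -5.9753 / 9 = -0.664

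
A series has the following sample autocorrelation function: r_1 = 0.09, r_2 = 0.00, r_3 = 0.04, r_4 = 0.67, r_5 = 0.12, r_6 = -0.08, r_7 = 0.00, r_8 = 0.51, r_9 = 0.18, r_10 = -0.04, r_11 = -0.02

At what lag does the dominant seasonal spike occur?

4

The largest autocorrelation is r_4 = 0.67, with a weaker echo at lag 8 (0.51); the remaining lags stay at or below 0.18.
The dominant spike at lag 4 indicates a seasonal period of 4.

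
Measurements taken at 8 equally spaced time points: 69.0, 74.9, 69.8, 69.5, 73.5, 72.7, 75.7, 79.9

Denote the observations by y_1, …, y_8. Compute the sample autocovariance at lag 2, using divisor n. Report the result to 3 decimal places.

0.708

Mean ȳ = (69.0 + 74.9 + 69.8 + 69.5 + 73.5 + 72.7 + 75.7 + 79.9)/8 = 73.1250
Σ_{t=1}^{6}(y_t−ȳ)(y_{t+2}−ȳ) = 5.6613
γ_2 = 5.6613 / 8 = 0.708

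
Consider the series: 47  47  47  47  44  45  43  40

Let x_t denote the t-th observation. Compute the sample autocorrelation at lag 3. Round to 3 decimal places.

0.065

Mean x̄ = (47 + 47 + 47 + 47 + 44 + 45 + 43 + 40)/8 = 45.0000
Deviations from mean: 2.0000, 2.0000, 2.0000, 2.0000, -1.0000, 0.0000, -2.0000, -5.0000
Σ(x_t−x̄)(x_{t+3}−x̄) = (4.0000) + (-2.0000) + (0.0000) + (-4.0000) + (5.0000) = 3.0000
Denominator Σ(x_t−x̄)² = 46.0000
r_3 = 3.0000 / 46.0000 = 0.065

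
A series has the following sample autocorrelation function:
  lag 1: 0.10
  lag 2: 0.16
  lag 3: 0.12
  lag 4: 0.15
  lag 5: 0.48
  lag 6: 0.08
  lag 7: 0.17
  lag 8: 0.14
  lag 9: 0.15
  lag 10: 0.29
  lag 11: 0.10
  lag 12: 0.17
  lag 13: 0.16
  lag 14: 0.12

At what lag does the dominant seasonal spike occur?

The largest autocorrelation is r_5 = 0.48, with a weaker echo at lag 10 (0.29); the remaining lags stay at or below 0.17.
The dominant spike at lag 5 indicates a seasonal period of 5.

5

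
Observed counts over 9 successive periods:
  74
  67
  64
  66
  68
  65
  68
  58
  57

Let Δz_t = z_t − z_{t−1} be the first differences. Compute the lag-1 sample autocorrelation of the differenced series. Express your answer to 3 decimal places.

-0.266

First differences Δz: -7, -3, 2, 2, -3, 3, -10, -1
Mean of differences = -2.1250
Numerator Σ(Δz_t−Δz̄)(Δz_{t+1}−Δz̄) = -39.6406
Denominator Σ(Δz_t−Δz̄)² = 148.8750
r_1(Δz) = -39.6406 / 148.8750 = -0.266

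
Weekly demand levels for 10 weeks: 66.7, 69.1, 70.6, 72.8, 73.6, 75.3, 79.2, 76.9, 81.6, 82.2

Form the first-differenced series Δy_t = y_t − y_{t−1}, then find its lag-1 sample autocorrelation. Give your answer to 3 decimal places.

-0.760

First differences Δy: 2.4, 1.5, 2.2, 0.8, 1.7, 3.9, -2.3, 4.7, 0.6
Mean of differences = 1.7222
Numerator Σ(Δy_t−Δȳ)(Δy_{t+1}−Δȳ) = -24.8038
Denominator Σ(Δy_t−Δȳ)² = 32.6356
r_1(Δy) = -24.8038 / 32.6356 = -0.760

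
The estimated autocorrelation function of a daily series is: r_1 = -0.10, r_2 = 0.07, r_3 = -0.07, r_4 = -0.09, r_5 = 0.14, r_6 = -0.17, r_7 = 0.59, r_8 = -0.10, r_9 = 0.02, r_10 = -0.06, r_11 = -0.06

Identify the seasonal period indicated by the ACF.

The largest autocorrelation is r_7 = 0.59; the remaining lags stay at or below 0.14.
The dominant spike at lag 7 indicates a seasonal period of 7.

7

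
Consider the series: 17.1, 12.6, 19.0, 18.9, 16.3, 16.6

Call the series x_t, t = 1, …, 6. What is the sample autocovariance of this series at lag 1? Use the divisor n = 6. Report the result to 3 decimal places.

-1.142

Mean x̄ = (17.1 + 12.6 + 19.0 + 18.9 + 16.3 + 16.6)/6 = 16.7500
Deviations: 0.3500, -4.1500, 2.2500, 2.1500, -0.4500, -0.1500
Σ_{t=1}^{5}(x_t−x̄)(x_{t+1}−x̄) = -6.8525
γ_1 = -6.8525 / 6 = -1.142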